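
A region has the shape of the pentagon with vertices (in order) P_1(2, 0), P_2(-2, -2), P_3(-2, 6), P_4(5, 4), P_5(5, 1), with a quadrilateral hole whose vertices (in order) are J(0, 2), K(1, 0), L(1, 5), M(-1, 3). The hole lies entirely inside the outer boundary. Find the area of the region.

Outer boundary:
Cross-terms: -4, -16, -38, -15, -2  ⇒  Σ = -75
Area = |Σ|/2 = 37.5.
Hole:
Apply the surveyor's formula: 2A = Σ (x_i·y_{i+1} − x_{i+1}·y_i), indices taken mod 4.
Cross-terms: -2, 5, 8, -2  ⇒  Σ = 9
Area = |Σ|/2 = 4.5.
Net area = 37.5 − 4.5 = 33.

33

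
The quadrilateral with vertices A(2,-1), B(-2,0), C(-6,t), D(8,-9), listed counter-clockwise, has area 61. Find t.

Write out the shoelace sum; only the two edges meeting at C involve t:
2·Area = [((-2)·t − (-6)·0) + ((-6)·(-9) − 8·t)] + 8
       = -10·t + 62 = 122
⇒ t = -6.

-6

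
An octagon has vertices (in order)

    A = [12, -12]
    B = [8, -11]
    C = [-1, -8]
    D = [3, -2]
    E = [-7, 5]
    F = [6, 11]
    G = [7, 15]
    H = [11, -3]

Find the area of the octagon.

230

Σ = (-36) + (-75) + (26) + (1) + (-107) + (13) + (-186) + (-96) = -460
Area = |Σ|/2 = 230.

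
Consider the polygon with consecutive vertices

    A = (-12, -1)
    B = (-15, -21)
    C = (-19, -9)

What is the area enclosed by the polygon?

A→B: (-12)(-21) − (-15)(-1) = 237
B→C: (-15)(-9) − (-19)(-21) = -264
C→A: (-19)(-1) − (-12)(-9) = -89
Σ = -116
Area = |Σ|/2 = 58.

58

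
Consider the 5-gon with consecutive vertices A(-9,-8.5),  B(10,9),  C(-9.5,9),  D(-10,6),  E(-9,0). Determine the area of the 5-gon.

171.5

Apply the surveyor's formula: 2A = Σ (x_i·y_{i+1} − x_{i+1}·y_i), indices taken mod 5.
Σ = (4) + (175.5) + (33) + (54) + (76.5) = 343
Area = |Σ|/2 = 171.5.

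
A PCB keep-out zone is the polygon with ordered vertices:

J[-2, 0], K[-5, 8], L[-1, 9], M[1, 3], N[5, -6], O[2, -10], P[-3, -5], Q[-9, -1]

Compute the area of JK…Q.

104

J→K: (-2)(8) − (-5)(0) = -16
K→L: (-5)(9) − (-1)(8) = -37
L→M: (-1)(3) − (1)(9) = -12
M→N: (1)(-6) − (5)(3) = -21
N→O: (5)(-10) − (2)(-6) = -38
O→P: (2)(-5) − (-3)(-10) = -40
P→Q: (-3)(-1) − (-9)(-5) = -42
Q→J: (-9)(0) − (-2)(-1) = -2
Σ = -208
Area = |Σ|/2 = 104.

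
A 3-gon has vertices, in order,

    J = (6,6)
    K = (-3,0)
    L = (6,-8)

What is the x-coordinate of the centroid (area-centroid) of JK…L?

Apply the surveyor's formula. First the cross-terms c_i = x_i·y_{i+1} − x_{i+1}·y_i:
  18, 24, 84  ⇒  2A = 126, A = 63.
Then Σ (x_i + x_{i+1})·c_i = 1134, so x̄ = 1134 / (6·63) = 3.

3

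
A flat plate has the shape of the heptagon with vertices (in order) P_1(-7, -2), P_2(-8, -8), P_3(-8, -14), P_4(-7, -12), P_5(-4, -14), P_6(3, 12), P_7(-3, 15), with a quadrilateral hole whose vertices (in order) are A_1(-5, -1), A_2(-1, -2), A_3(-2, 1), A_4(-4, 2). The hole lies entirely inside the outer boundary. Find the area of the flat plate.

152

Outer boundary:
Σ = (40) + (48) + (-2) + (50) + (-6) + (81) + (111) = 322
Area = |Σ|/2 = 161.
Hole:
Apply Gauss's area formula: 2A = Σ (x_i·y_{i+1} − x_{i+1}·y_i), indices taken mod 4.
Σ = (9) + (-5) + (0) + (14) = 18
Area = |Σ|/2 = 9.
Net area = 161 − 9 = 152.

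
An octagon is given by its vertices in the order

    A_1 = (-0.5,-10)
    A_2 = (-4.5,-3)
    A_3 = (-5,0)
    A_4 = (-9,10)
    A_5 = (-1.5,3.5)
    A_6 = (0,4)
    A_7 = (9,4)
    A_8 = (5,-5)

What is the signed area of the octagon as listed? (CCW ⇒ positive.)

-142.25

A_1→A_2: (-0.5)(-3) − (-4.5)(-10) = -43.5
A_2→A_3: (-4.5)(0) − (-5)(-3) = -15
A_3→A_4: (-5)(10) − (-9)(0) = -50
A_4→A_5: (-9)(3.5) − (-1.5)(10) = -16.5
A_5→A_6: (-1.5)(4) − (0)(3.5) = -6
A_6→A_7: (0)(4) − (9)(4) = -36
A_7→A_8: (9)(-5) − (5)(4) = -65
A_8→A_1: (5)(-10) − (-0.5)(-5) = -52.5
Σ = -284.5
Signed area = Σ/2 = -142.25 (negative ⇒ clockwise traversal).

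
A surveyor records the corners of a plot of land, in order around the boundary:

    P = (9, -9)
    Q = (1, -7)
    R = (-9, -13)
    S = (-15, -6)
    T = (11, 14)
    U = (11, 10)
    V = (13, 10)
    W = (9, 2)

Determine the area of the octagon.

321

Apply the shoelace formula: 2A = Σ (x_i·y_{i+1} − x_{i+1}·y_i), indices taken mod 8.
Σ = (-54) + (-76) + (-141) + (-144) + (-44) + (-20) + (-64) + (-99) = -642
Area = |Σ|/2 = 321.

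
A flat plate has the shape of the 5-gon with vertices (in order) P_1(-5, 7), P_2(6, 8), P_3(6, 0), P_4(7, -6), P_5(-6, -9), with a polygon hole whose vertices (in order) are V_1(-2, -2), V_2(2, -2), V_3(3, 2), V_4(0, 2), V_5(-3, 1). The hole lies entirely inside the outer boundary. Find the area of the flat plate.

157

Outer boundary:
Apply Gauss's area formula: 2A = Σ (x_i·y_{i+1} − x_{i+1}·y_i), indices taken mod 5.
Σ = (-82) + (-48) + (-36) + (-99) + (-87) = -352
Area = |Σ|/2 = 176.
Hole:
Apply the shoelace (surveyor's) formula: 2A = Σ (x_i·y_{i+1} − x_{i+1}·y_i), indices taken mod 5.
Cross-terms: 8, 10, 6, 6, 8  ⇒  Σ = 38
Area = |Σ|/2 = 19.
Net area = 176 − 19 = 157.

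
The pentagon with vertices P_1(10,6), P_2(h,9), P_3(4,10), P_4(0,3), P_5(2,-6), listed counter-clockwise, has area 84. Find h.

9

Write out the shoelace sum; only the two edges meeting at P_2 involve h:
2·Area = [(10·9 − h·6) + (h·10 − 4·9)] + 78
       = 4·h + 132 = 168
⇒ h = 9.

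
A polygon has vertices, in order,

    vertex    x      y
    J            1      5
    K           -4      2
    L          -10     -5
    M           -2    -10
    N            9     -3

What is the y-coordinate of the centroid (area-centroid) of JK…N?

Apply the shoelace (surveyor's) formula. First the cross-terms c_i = x_i·y_{i+1} − x_{i+1}·y_i:
  22, 40, 90, 96, 48  ⇒  2A = 296, A = 148.
Then Σ (y_i + y_{i+1})·c_i = -2468, so ȳ = -2468 / (6·148) = -617/222.

-617/222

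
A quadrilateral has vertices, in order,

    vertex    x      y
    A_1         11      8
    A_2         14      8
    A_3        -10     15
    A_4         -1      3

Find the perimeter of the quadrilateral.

56

|A_1A_2| = √((3)² + (0)²) = √9 = 3
|A_2A_3| = √((-24)² + (7)²) = √625 = 25
|A_3A_4| = √((9)² + (-12)²) = √225 = 15
|A_4A_1| = √((12)² + (5)²) = √169 = 13
Perimeter = 3 + 25 + 15 + 13 = 56.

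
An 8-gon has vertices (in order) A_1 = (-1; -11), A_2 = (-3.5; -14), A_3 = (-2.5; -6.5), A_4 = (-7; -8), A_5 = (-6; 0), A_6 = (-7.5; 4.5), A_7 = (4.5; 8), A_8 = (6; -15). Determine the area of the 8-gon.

Apply the shoelace formula: 2A = Σ (x_i·y_{i+1} − x_{i+1}·y_i), indices taken mod 8.
Cross-terms: -24.5, -12.25, -25.5, -48, -27, -80.25, -115.5, -81  ⇒  Σ = -414
Area = |Σ|/2 = 207.

207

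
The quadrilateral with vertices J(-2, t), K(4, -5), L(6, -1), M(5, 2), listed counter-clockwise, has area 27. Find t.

-3

The doubled signed area Σ (x_i y_{i+1} − x_{i+1} y_i) is linear in t.
With t=0 it equals 57; the coefficient of t is 1 (from the two edges through J).
So 1·t + 57 = 2·27 = 54 ⇒ t = -3.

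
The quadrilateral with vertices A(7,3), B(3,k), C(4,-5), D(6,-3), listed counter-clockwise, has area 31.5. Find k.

10

Write out the shoelace sum; only the two edges meeting at B involve k:
2·Area = [(7·k − 3·3) + (3·(-5) − 4·k)] + 57
       = 3·k + 33 = 63
⇒ k = 10.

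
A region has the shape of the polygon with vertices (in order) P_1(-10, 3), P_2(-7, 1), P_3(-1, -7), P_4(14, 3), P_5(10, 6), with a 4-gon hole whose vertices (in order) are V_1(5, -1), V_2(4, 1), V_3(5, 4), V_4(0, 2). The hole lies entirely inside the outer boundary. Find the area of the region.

Outer boundary:
P_1→P_2: (-10)(1) − (-7)(3) = 11
P_2→P_3: (-7)(-7) − (-1)(1) = 50
P_3→P_4: (-1)(3) − (14)(-7) = 95
P_4→P_5: (14)(6) − (10)(3) = 54
P_5→P_1: (10)(3) − (-10)(6) = 90
Σ = 300
Area = |Σ|/2 = 150.
Hole:
Σ = (9) + (11) + (10) + (-10) = 20
Area = |Σ|/2 = 10.
Net area = 150 − 10 = 140.

140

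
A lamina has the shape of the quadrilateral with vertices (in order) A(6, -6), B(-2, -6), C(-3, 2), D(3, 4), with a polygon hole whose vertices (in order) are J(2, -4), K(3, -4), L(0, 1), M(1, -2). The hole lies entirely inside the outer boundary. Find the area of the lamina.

Outer boundary:
Apply the shoelace formula: 2A = Σ (x_i·y_{i+1} − x_{i+1}·y_i), indices taken mod 4.
Σ = (-48) + (-22) + (-18) + (-42) = -130
Area = |Σ|/2 = 65.
Hole:
Apply the shoelace formula: 2A = Σ (x_i·y_{i+1} − x_{i+1}·y_i), indices taken mod 4.
Σ = (4) + (3) + (-1) + (0) = 6
Area = |Σ|/2 = 3.
Net area = 65 − 3 = 62.

62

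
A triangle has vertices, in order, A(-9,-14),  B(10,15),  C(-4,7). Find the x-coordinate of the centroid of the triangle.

Apply Gauss's area formula. First the cross-terms c_i = x_i·y_{i+1} − x_{i+1}·y_i:
  5, 130, 119  ⇒  2A = 254, A = 127.
Then Σ (x_i + x_{i+1})·c_i = -762, so x̄ = -762 / (6·127) = -1.

-1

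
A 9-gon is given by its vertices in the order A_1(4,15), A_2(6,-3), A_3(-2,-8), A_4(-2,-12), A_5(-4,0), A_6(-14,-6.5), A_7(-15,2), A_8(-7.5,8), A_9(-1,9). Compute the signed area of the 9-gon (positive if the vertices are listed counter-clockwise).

-255.5

Apply the shoelace formula: 2A = Σ (x_i·y_{i+1} − x_{i+1}·y_i), indices taken mod 9.
A_1→A_2: (4)(-3) − (6)(15) = -102
A_2→A_3: (6)(-8) − (-2)(-3) = -54
A_3→A_4: (-2)(-12) − (-2)(-8) = 8
A_4→A_5: (-2)(0) − (-4)(-12) = -48
A_5→A_6: (-4)(-6.5) − (-14)(0) = 26
A_6→A_7: (-14)(2) − (-15)(-6.5) = -125.5
A_7→A_8: (-15)(8) − (-7.5)(2) = -105
A_8→A_9: (-7.5)(9) − (-1)(8) = -59.5
A_9→A_1: (-1)(15) − (4)(9) = -51
Σ = -511
Signed area = Σ/2 = -255.5 (negative ⇒ clockwise traversal).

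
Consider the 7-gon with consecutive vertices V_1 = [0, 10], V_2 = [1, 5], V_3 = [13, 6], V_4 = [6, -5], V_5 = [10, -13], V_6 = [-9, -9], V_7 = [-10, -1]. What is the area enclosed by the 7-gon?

293

Apply the shoelace formula: 2A = Σ (x_i·y_{i+1} − x_{i+1}·y_i), indices taken mod 7.
Cross-terms: -10, -59, -101, -28, -207, -81, -100  ⇒  Σ = -586
Area = |Σ|/2 = 293.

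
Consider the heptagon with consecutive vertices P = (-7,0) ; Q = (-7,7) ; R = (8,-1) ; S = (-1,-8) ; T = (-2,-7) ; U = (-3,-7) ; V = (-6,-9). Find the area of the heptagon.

128.5

Apply the shoelace formula: 2A = Σ (x_i·y_{i+1} − x_{i+1}·y_i), indices taken mod 7.
P→Q: (-7)(7) − (-7)(0) = -49
Q→R: (-7)(-1) − (8)(7) = -49
R→S: (8)(-8) − (-1)(-1) = -65
S→T: (-1)(-7) − (-2)(-8) = -9
T→U: (-2)(-7) − (-3)(-7) = -7
U→V: (-3)(-9) − (-6)(-7) = -15
V→P: (-6)(0) − (-7)(-9) = -63
Σ = -257
Area = |Σ|/2 = 128.5.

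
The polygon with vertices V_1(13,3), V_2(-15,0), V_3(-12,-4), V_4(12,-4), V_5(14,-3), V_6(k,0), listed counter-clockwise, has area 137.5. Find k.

The doubled signed area Σ (x_i y_{i+1} − x_{i+1} y_i) is linear in k.
With k=0 it equals 221; the coefficient of k is 6 (from the two edges through V_6).
So 6·k + 221 = 2·137.5 = 275 ⇒ k = 9.

9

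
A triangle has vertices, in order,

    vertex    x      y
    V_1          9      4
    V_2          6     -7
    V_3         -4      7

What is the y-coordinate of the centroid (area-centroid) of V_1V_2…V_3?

4/3

Apply the shoelace formula. First the cross-terms c_i = x_i·y_{i+1} − x_{i+1}·y_i:
  -87, 14, -79  ⇒  2A = -152, A = -76.
Then Σ (y_i + y_{i+1})·c_i = -608, so ȳ = -608 / (6·(-76)) = 4/3.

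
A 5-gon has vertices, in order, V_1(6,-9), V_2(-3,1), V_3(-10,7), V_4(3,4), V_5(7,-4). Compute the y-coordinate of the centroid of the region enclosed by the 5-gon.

Apply the surveyor's formula. First the cross-terms c_i = x_i·y_{i+1} − x_{i+1}·y_i:
  -21, -11, -61, -40, -39  ⇒  2A = -172, A = -86.
Then Σ (y_i + y_{i+1})·c_i = -84, so ȳ = -84 / (6·(-86)) = 7/43.

7/43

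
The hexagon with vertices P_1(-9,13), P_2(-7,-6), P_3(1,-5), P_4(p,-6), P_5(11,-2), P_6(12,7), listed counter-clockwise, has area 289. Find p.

Write out the shoelace sum; only the two edges meeting at P_4 involve p:
2·Area = [(1·(-6) − p·(-5)) + (p·(-2) − 11·(-6))] + 506
       = 3·p + 566 = 578
⇒ p = 4.

4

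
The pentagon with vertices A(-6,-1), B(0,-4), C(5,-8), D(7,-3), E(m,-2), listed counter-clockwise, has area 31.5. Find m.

2

Write out the shoelace sum; only the two edges meeting at E involve m:
2·Area = [(7·(-2) − m·(-3)) + (m·(-1) − (-6)·(-2))] + 85
       = 2·m + 59 = 63
⇒ m = 2.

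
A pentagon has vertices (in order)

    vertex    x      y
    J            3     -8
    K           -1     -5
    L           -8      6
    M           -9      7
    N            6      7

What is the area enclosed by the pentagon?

Apply the surveyor's formula: 2A = Σ (x_i·y_{i+1} − x_{i+1}·y_i), indices taken mod 5.
J→K: (3)(-5) − (-1)(-8) = -23
K→L: (-1)(6) − (-8)(-5) = -46
L→M: (-8)(7) − (-9)(6) = -2
M→N: (-9)(7) − (6)(7) = -105
N→J: (6)(-8) − (3)(7) = -69
Σ = -245
Area = |Σ|/2 = 122.5.

122.5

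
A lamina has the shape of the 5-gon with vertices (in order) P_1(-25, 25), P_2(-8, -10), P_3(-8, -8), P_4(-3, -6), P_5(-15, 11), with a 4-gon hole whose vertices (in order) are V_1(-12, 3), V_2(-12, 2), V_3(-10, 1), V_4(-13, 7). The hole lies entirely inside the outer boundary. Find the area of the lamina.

113.5

Outer boundary:
Apply the shoelace formula: 2A = Σ (x_i·y_{i+1} − x_{i+1}·y_i), indices taken mod 5.
P_1→P_2: (-25)(-10) − (-8)(25) = 450
P_2→P_3: (-8)(-8) − (-8)(-10) = -16
P_3→P_4: (-8)(-6) − (-3)(-8) = 24
P_4→P_5: (-3)(11) − (-15)(-6) = -123
P_5→P_1: (-15)(25) − (-25)(11) = -100
Σ = 235
Area = |Σ|/2 = 117.5.
Hole:
Apply the shoelace formula: 2A = Σ (x_i·y_{i+1} − x_{i+1}·y_i), indices taken mod 4.
Cross-terms: 12, 8, -57, 45  ⇒  Σ = 8
Area = |Σ|/2 = 4.
Net area = 117.5 − 4 = 113.5.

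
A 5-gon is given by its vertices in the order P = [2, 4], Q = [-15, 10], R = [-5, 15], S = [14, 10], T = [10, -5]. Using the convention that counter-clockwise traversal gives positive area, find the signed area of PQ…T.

Apply the shoelace (surveyor's) formula: 2A = Σ (x_i·y_{i+1} − x_{i+1}·y_i), indices taken mod 5.
Cross-terms: 80, -175, -260, -170, 50  ⇒  Σ = -475
Signed area = Σ/2 = -237.5 (negative ⇒ clockwise traversal).

-237.5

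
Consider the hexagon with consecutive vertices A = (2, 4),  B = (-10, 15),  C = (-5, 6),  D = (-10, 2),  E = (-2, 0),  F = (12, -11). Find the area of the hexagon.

115.5

Apply the shoelace formula: 2A = Σ (x_i·y_{i+1} − x_{i+1}·y_i), indices taken mod 6.
Cross-terms: 70, 15, 50, 4, 22, 70  ⇒  Σ = 231
Area = |Σ|/2 = 115.5.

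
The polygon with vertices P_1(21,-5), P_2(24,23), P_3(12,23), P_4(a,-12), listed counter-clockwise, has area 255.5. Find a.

17

Write out the shoelace sum; only the two edges meeting at P_4 involve a:
2·Area = [(12·(-12) − a·23) + (a·(-5) − 21·(-12))] + 879
       = -28·a + 987 = 511
⇒ a = 17.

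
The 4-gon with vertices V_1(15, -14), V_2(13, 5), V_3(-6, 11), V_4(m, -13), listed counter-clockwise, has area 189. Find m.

13

The doubled signed area Σ (x_i y_{i+1} − x_{i+1} y_i) is linear in m.
With m=0 it equals 703; the coefficient of m is -25 (from the two edges through V_4).
So -25·m + 703 = 2·189 = 378 ⇒ m = 13.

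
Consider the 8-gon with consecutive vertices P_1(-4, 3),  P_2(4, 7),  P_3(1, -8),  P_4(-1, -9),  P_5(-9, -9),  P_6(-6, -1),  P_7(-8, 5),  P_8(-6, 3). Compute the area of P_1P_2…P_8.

Apply the surveyor's formula: 2A = Σ (x_i·y_{i+1} − x_{i+1}·y_i), indices taken mod 8.
Σ = (-40) + (-39) + (-17) + (-72) + (-45) + (-38) + (6) + (-6) = -251
Area = |Σ|/2 = 125.5.

125.5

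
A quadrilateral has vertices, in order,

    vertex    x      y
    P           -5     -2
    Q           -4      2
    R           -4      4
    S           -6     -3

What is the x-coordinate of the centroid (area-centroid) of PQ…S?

Apply the shoelace (surveyor's) formula. First the cross-terms c_i = x_i·y_{i+1} − x_{i+1}·y_i:
  -18, -8, 36, -3  ⇒  2A = 7, A = 3.5.
Then Σ (x_i + x_{i+1})·c_i = -101, so x̄ = -101 / (6·3.5) = -101/21.

-101/21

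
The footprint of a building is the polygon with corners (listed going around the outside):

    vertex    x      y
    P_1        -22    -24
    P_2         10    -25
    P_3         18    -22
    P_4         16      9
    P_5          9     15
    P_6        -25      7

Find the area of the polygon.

Apply the shoelace formula: 2A = Σ (x_i·y_{i+1} − x_{i+1}·y_i), indices taken mod 6.
Cross-terms: 790, 230, 514, 159, 438, 754  ⇒  Σ = 2885
Area = |Σ|/2 = 1442.5.

1442.5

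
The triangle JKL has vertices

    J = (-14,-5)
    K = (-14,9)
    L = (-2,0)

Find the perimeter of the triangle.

|JK| = √((0)² + (14)²) = √196 = 14
|KL| = √((12)² + (-9)²) = √225 = 15
|LJ| = √((-12)² + (-5)²) = √169 = 13
Perimeter = 14 + 15 + 13 = 42.

42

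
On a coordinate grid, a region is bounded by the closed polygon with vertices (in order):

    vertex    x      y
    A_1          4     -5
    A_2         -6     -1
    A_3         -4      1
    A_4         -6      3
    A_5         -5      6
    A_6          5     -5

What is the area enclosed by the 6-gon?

40.5

Apply Gauss's area formula: 2A = Σ (x_i·y_{i+1} − x_{i+1}·y_i), indices taken mod 6.
Σ = (-34) + (-10) + (-6) + (-21) + (-5) + (-5) = -81
Area = |Σ|/2 = 40.5.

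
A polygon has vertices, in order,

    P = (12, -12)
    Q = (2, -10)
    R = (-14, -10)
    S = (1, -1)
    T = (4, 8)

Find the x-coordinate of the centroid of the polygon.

Apply Gauss's area formula. First the cross-terms c_i = x_i·y_{i+1} − x_{i+1}·y_i:
  -96, -160, 24, 12, -144  ⇒  2A = -364, A = -182.
Then Σ (x_i + x_{i+1})·c_i = -1980, so x̄ = -1980 / (6·(-182)) = 165/91.

165/91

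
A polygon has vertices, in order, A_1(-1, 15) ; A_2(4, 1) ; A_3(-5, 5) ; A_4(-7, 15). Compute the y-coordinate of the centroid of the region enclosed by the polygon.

Apply the shoelace formula. First the cross-terms c_i = x_i·y_{i+1} − x_{i+1}·y_i:
  -61, 25, -40, -90  ⇒  2A = -166, A = -83.
Then Σ (y_i + y_{i+1})·c_i = -4326, so ȳ = -4326 / (6·(-83)) = 721/83.

721/83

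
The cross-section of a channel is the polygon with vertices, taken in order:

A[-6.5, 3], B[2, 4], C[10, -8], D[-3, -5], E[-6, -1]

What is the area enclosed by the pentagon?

106.75

Apply the surveyor's formula: 2A = Σ (x_i·y_{i+1} − x_{i+1}·y_i), indices taken mod 5.
Cross-terms: -32, -56, -74, -27, -24.5  ⇒  Σ = -213.5
Area = |Σ|/2 = 106.75.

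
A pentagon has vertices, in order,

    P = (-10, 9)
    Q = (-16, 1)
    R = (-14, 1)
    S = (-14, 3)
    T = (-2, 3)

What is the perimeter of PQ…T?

36

|PQ| = √((-6)² + (-8)²) = √100 = 10
|QR| = √((2)² + (0)²) = √4 = 2
|RS| = √((0)² + (2)²) = √4 = 2
|ST| = √((12)² + (0)²) = √144 = 12
|TP| = √((-8)² + (6)²) = √100 = 10
Perimeter = 10 + 2 + 2 + 12 + 10 = 36.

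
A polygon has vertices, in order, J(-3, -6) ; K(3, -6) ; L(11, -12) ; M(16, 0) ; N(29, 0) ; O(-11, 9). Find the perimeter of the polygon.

|JK| = √((6)² + (0)²) = √36 = 6
|KL| = √((8)² + (-6)²) = √100 = 10
|LM| = √((5)² + (12)²) = √169 = 13
|MN| = √((13)² + (0)²) = √169 = 13
|NO| = √((-40)² + (9)²) = √1681 = 41
|OJ| = √((8)² + (-15)²) = √289 = 17
Perimeter = 6 + 10 + 13 + 13 + 41 + 17 = 100.

100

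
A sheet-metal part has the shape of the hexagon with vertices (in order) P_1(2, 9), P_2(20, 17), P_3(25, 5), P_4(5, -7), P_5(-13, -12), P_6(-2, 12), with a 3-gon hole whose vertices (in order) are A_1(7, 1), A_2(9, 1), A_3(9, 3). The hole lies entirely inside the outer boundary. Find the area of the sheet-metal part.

Outer boundary:
Apply Gauss's area formula: 2A = Σ (x_i·y_{i+1} − x_{i+1}·y_i), indices taken mod 6.
Σ = (-146) + (-325) + (-200) + (-151) + (-180) + (-42) = -1044
Area = |Σ|/2 = 522.
Hole:
Apply the surveyor's formula: 2A = Σ (x_i·y_{i+1} − x_{i+1}·y_i), indices taken mod 3.
A_1→A_2: (7)(1) − (9)(1) = -2
A_2→A_3: (9)(3) − (9)(1) = 18
A_3→A_1: (9)(1) − (7)(3) = -12
Σ = 4
Area = |Σ|/2 = 2.
Net area = 522 − 2 = 520.

520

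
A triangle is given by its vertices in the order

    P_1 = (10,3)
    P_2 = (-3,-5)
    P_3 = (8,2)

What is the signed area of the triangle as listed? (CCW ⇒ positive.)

-1.5

Apply the surveyor's formula: 2A = Σ (x_i·y_{i+1} − x_{i+1}·y_i), indices taken mod 3.
Σ = (-41) + (34) + (4) = -3
Signed area = Σ/2 = -1.5 (negative ⇒ clockwise traversal).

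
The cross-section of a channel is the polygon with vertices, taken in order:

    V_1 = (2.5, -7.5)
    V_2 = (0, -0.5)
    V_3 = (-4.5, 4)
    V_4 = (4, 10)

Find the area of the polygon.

59.75

Apply the shoelace (surveyor's) formula: 2A = Σ (x_i·y_{i+1} − x_{i+1}·y_i), indices taken mod 4.
Cross-terms: -1.25, -2.25, -61, -55  ⇒  Σ = -119.5
Area = |Σ|/2 = 59.75.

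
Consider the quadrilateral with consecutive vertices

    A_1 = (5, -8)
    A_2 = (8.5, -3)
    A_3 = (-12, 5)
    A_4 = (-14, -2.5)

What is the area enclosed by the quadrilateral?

A_1→A_2: (5)(-3) − (8.5)(-8) = 53
A_2→A_3: (8.5)(5) − (-12)(-3) = 6.5
A_3→A_4: (-12)(-2.5) − (-14)(5) = 100
A_4→A_1: (-14)(-8) − (5)(-2.5) = 124.5
Σ = 284
Area = |Σ|/2 = 142.

142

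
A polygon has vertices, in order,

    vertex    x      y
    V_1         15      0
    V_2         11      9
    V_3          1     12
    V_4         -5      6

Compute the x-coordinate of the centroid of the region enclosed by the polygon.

49/9

Apply the surveyor's formula. First the cross-terms c_i = x_i·y_{i+1} − x_{i+1}·y_i:
  135, 123, 66, -90  ⇒  2A = 234, A = 117.
Then Σ (x_i + x_{i+1})·c_i = 3822, so x̄ = 3822 / (6·117) = 49/9.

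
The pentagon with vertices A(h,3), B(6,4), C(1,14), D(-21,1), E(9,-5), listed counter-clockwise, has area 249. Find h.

2

The doubled signed area Σ (x_i y_{i+1} − x_{i+1} y_i) is linear in h.
With h=0 it equals 480; the coefficient of h is 9 (from the two edges through A).
So 9·h + 480 = 2·249 = 498 ⇒ h = 2.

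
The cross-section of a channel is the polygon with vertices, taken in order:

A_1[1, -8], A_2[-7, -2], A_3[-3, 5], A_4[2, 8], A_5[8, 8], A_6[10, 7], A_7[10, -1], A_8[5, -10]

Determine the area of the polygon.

205

Apply the surveyor's formula: 2A = Σ (x_i·y_{i+1} − x_{i+1}·y_i), indices taken mod 8.
Cross-terms: -58, -41, -34, -48, -24, -80, -95, -30  ⇒  Σ = -410
Area = |Σ|/2 = 205.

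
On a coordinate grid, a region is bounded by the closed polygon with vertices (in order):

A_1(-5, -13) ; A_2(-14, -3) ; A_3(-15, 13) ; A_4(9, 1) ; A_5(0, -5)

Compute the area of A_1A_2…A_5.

298

Apply the surveyor's formula: 2A = Σ (x_i·y_{i+1} − x_{i+1}·y_i), indices taken mod 5.
A_1→A_2: (-5)(-3) − (-14)(-13) = -167
A_2→A_3: (-14)(13) − (-15)(-3) = -227
A_3→A_4: (-15)(1) − (9)(13) = -132
A_4→A_5: (9)(-5) − (0)(1) = -45
A_5→A_1: (0)(-13) − (-5)(-5) = -25
Σ = -596
Area = |Σ|/2 = 298.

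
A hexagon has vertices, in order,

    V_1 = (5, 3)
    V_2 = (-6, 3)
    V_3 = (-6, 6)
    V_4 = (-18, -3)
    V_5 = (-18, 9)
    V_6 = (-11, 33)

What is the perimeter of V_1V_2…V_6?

|V_1V_2| = √((-11)² + (0)²) = √121 = 11
|V_2V_3| = √((0)² + (3)²) = √9 = 3
|V_3V_4| = √((-12)² + (-9)²) = √225 = 15
|V_4V_5| = √((0)² + (12)²) = √144 = 12
|V_5V_6| = √((7)² + (24)²) = √625 = 25
|V_6V_1| = √((16)² + (-30)²) = √1156 = 34
Perimeter = 11 + 3 + 15 + 12 + 25 + 34 = 100.

100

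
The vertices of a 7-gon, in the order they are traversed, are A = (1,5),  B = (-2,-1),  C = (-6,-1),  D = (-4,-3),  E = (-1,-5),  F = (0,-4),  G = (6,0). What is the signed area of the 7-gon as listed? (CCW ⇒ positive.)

Σ = (9) + (-4) + (14) + (17) + (4) + (24) + (30) = 94
Signed area = Σ/2 = 47 (positive ⇒ counter-clockwise traversal).

47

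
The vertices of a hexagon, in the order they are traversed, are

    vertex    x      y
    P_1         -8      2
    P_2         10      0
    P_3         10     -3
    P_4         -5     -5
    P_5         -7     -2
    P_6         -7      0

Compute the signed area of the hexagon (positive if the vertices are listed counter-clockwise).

-84

Apply the shoelace (surveyor's) formula: 2A = Σ (x_i·y_{i+1} − x_{i+1}·y_i), indices taken mod 6.
Σ = (-20) + (-30) + (-65) + (-25) + (-14) + (-14) = -168
Signed area = Σ/2 = -84 (negative ⇒ clockwise traversal).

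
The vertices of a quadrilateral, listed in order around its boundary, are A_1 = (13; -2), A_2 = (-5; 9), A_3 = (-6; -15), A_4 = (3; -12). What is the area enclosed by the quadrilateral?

251.5

Apply the shoelace (surveyor's) formula: 2A = Σ (x_i·y_{i+1} − x_{i+1}·y_i), indices taken mod 4.
Σ = (107) + (129) + (117) + (150) = 503
Area = |Σ|/2 = 251.5.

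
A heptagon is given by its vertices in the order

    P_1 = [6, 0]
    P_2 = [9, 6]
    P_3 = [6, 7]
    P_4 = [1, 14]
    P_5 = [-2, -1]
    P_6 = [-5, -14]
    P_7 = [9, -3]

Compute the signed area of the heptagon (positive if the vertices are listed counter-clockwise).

174.5

Σ = (36) + (27) + (77) + (27) + (23) + (141) + (18) = 349
Signed area = Σ/2 = 174.5 (positive ⇒ counter-clockwise traversal).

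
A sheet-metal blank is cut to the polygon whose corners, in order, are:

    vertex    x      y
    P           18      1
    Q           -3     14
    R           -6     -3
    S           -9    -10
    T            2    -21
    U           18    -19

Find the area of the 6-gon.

Apply Gauss's area formula: 2A = Σ (x_i·y_{i+1} − x_{i+1}·y_i), indices taken mod 6.
Σ = (255) + (93) + (33) + (209) + (340) + (360) = 1290
Area = |Σ|/2 = 645.

645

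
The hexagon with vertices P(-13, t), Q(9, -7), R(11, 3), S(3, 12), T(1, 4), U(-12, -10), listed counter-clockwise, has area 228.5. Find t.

The doubled signed area Σ (x_i y_{i+1} − x_{i+1} y_i) is linear in t.
With t=0 it equals 226; the coefficient of t is -21 (from the two edges through P).
So -21·t + 226 = 2·228.5 = 457 ⇒ t = -11.

-11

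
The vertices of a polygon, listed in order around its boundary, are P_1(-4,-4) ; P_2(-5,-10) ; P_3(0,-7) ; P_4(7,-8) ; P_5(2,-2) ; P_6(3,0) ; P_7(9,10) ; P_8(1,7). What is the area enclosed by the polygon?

Σ = (20) + (35) + (49) + (2) + (6) + (30) + (53) + (24) = 219
Area = |Σ|/2 = 109.5.

109.5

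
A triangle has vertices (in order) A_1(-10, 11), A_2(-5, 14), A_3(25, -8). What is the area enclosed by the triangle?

Cross-terms: -85, -310, 195  ⇒  Σ = -200
Area = |Σ|/2 = 100.

100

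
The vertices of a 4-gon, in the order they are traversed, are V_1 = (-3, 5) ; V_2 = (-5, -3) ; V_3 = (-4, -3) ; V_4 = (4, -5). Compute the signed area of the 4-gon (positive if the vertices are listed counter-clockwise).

Apply the shoelace formula: 2A = Σ (x_i·y_{i+1} − x_{i+1}·y_i), indices taken mod 4.
Σ = (34) + (3) + (32) + (5) = 74
Signed area = Σ/2 = 37 (positive ⇒ counter-clockwise traversal).

37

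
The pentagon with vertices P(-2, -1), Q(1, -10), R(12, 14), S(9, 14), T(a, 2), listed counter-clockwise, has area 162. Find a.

The doubled signed area Σ (x_i y_{i+1} − x_{i+1} y_i) is linear in a.
With a=0 it equals 219; the coefficient of a is -15 (from the two edges through T).
So -15·a + 219 = 2·162 = 324 ⇒ a = -7.

-7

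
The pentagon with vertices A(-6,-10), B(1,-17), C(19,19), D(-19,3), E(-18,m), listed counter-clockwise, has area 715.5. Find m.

-25

The doubled signed area Σ (x_i y_{i+1} − x_{i+1} y_i) is linear in m.
With m=0 it equals 1106; the coefficient of m is -13 (from the two edges through E).
So -13·m + 1106 = 2·715.5 = 1431 ⇒ m = -25.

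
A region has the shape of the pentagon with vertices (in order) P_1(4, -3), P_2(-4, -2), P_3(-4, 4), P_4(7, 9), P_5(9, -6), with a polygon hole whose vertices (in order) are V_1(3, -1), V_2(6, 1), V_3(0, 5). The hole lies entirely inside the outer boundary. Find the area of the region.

105

Outer boundary:
Apply the shoelace formula: 2A = Σ (x_i·y_{i+1} − x_{i+1}·y_i), indices taken mod 5.
Σ = (-20) + (-24) + (-64) + (-123) + (-3) = -234
Area = |Σ|/2 = 117.
Hole:
Cross-terms: 9, 30, -15  ⇒  Σ = 24
Area = |Σ|/2 = 12.
Net area = 117 − 12 = 105.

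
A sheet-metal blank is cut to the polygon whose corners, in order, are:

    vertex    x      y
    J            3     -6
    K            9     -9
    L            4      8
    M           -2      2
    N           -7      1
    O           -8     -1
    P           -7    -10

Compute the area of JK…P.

165.5

Apply Gauss's area formula: 2A = Σ (x_i·y_{i+1} − x_{i+1}·y_i), indices taken mod 7.
J→K: (3)(-9) − (9)(-6) = 27
K→L: (9)(8) − (4)(-9) = 108
L→M: (4)(2) − (-2)(8) = 24
M→N: (-2)(1) − (-7)(2) = 12
N→O: (-7)(-1) − (-8)(1) = 15
O→P: (-8)(-10) − (-7)(-1) = 73
P→J: (-7)(-6) − (3)(-10) = 72
Σ = 331
Area = |Σ|/2 = 165.5.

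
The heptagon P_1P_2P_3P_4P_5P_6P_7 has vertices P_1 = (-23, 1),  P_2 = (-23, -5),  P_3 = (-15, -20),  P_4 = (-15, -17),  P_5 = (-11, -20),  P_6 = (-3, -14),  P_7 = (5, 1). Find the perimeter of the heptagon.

86

|P_1P_2| = √((0)² + (-6)²) = √36 = 6
|P_2P_3| = √((8)² + (-15)²) = √289 = 17
|P_3P_4| = √((0)² + (3)²) = √9 = 3
|P_4P_5| = √((4)² + (-3)²) = √25 = 5
|P_5P_6| = √((8)² + (6)²) = √100 = 10
|P_6P_7| = √((8)² + (15)²) = √289 = 17
|P_7P_1| = √((-28)² + (0)²) = √784 = 28
Perimeter = 6 + 17 + 3 + 5 + 10 + 17 + 28 = 86.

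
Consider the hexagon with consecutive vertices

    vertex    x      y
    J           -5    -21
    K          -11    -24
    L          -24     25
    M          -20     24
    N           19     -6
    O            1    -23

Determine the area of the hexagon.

Apply the shoelace (surveyor's) formula: 2A = Σ (x_i·y_{i+1} − x_{i+1}·y_i), indices taken mod 6.
Cross-terms: -111, -851, -76, -336, -431, -136  ⇒  Σ = -1941
Area = |Σ|/2 = 970.5.

970.5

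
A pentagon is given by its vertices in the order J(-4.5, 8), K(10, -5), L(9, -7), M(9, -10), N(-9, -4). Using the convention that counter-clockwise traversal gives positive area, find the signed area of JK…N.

Cross-terms: -57.5, -25, -27, -126, -90  ⇒  Σ = -325.5
Signed area = Σ/2 = -162.75 (negative ⇒ clockwise traversal).

-162.75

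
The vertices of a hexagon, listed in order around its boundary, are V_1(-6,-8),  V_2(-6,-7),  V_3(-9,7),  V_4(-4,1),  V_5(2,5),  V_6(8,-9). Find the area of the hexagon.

Apply Gauss's area formula: 2A = Σ (x_i·y_{i+1} − x_{i+1}·y_i), indices taken mod 6.
Cross-terms: -6, -105, 19, -22, -58, -118  ⇒  Σ = -290
Area = |Σ|/2 = 145.

145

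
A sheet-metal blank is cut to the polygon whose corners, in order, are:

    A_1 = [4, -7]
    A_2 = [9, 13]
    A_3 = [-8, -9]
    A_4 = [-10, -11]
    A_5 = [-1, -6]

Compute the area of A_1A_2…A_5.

Cross-terms: 115, 23, -2, 49, 31  ⇒  Σ = 216
Area = |Σ|/2 = 108.

108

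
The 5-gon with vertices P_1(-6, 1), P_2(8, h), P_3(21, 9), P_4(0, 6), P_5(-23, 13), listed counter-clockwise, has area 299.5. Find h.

-8

Write out the shoelace sum; only the two edges meeting at P_2 involve h:
2·Area = [((-6)·h − 8·1) + (8·9 − 21·h)] + 319
       = -27·h + 383 = 599
⇒ h = -8.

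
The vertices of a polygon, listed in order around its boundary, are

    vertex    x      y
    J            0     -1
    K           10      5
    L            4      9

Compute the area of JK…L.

38

Apply Gauss's area formula: 2A = Σ (x_i·y_{i+1} − x_{i+1}·y_i), indices taken mod 3.
Σ = (10) + (70) + (-4) = 76
Area = |Σ|/2 = 38.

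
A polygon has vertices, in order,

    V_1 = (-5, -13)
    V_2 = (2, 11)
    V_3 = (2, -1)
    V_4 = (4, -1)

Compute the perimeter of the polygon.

|V_1V_2| = √((7)² + (24)²) = √625 = 25
|V_2V_3| = √((0)² + (-12)²) = √144 = 12
|V_3V_4| = √((2)² + (0)²) = √4 = 2
|V_4V_1| = √((-9)² + (-12)²) = √225 = 15
Perimeter = 25 + 12 + 2 + 15 = 54.

54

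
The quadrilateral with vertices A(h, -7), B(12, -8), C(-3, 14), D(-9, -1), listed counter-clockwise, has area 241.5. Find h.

Write out the shoelace sum; only the two edges meeting at A involve h:
2·Area = [((-9)·(-7) − h·(-1)) + (h·(-8) − 12·(-7))] + 273
       = -7·h + 420 = 483
⇒ h = -9.

-9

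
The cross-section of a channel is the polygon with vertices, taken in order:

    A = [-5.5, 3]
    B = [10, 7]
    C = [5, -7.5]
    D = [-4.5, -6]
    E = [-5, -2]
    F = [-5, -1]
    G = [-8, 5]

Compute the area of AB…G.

Apply the shoelace formula: 2A = Σ (x_i·y_{i+1} − x_{i+1}·y_i), indices taken mod 7.
Cross-terms: -68.5, -110, -63.75, -21, -5, -33, 3.5  ⇒  Σ = -297.75
Area = |Σ|/2 = 148.875.

148.875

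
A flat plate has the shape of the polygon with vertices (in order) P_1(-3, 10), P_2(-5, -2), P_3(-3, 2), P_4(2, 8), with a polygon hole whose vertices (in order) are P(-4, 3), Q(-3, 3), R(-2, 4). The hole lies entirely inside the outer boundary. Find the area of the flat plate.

27.5

Outer boundary:
Apply the shoelace formula: 2A = Σ (x_i·y_{i+1} − x_{i+1}·y_i), indices taken mod 4.
Σ = (56) + (-16) + (-28) + (44) = 56
Area = |Σ|/2 = 28.
Hole:
Apply the surveyor's formula: 2A = Σ (x_i·y_{i+1} − x_{i+1}·y_i), indices taken mod 3.
Σ = (-3) + (-6) + (10) = 1
Area = |Σ|/2 = 0.5.
Net area = 28 − 0.5 = 27.5.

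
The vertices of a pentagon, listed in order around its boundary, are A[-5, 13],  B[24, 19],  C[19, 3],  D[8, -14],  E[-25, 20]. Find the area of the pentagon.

Apply Gauss's area formula: 2A = Σ (x_i·y_{i+1} − x_{i+1}·y_i), indices taken mod 5.
Σ = (-407) + (-289) + (-290) + (-190) + (-225) = -1401
Area = |Σ|/2 = 700.5.

700.5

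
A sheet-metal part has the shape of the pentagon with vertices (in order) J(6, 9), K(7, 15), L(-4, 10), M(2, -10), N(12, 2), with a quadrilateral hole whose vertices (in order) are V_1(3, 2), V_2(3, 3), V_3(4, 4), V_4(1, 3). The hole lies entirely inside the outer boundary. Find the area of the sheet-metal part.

Outer boundary:
Cross-terms: 27, 130, 20, 124, 96  ⇒  Σ = 397
Area = |Σ|/2 = 198.5.
Hole:
Σ = (3) + (0) + (8) + (-7) = 4
Area = |Σ|/2 = 2.
Net area = 198.5 − 2 = 196.5.

196.5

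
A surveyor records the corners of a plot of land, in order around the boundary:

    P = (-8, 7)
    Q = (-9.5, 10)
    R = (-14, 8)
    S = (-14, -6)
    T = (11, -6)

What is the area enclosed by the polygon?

Σ = (-13.5) + (64) + (196) + (150) + (29) = 425.5
Area = |Σ|/2 = 212.75.

212.75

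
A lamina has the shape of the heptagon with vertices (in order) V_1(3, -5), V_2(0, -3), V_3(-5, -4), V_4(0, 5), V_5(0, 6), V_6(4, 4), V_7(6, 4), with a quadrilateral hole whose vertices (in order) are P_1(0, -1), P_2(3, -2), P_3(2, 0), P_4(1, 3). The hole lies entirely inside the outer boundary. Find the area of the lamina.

Outer boundary:
V_1→V_2: (3)(-3) − (0)(-5) = -9
V_2→V_3: (0)(-4) − (-5)(-3) = -15
V_3→V_4: (-5)(5) − (0)(-4) = -25
V_4→V_5: (0)(6) − (0)(5) = 0
V_5→V_6: (0)(4) − (4)(6) = -24
V_6→V_7: (4)(4) − (6)(4) = -8
V_7→V_1: (6)(-5) − (3)(4) = -42
Σ = -123
Area = |Σ|/2 = 61.5.
Hole:
Apply the surveyor's formula: 2A = Σ (x_i·y_{i+1} − x_{i+1}·y_i), indices taken mod 4.
P_1→P_2: (0)(-2) − (3)(-1) = 3
P_2→P_3: (3)(0) − (2)(-2) = 4
P_3→P_4: (2)(3) − (1)(0) = 6
P_4→P_1: (1)(-1) − (0)(3) = -1
Σ = 12
Area = |Σ|/2 = 6.
Net area = 61.5 − 6 = 55.5.

55.5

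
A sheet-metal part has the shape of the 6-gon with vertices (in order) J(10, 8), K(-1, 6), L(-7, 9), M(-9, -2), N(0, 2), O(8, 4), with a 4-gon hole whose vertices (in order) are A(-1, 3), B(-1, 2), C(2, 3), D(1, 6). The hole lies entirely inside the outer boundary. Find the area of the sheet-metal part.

87

Outer boundary:
Apply the shoelace formula: 2A = Σ (x_i·y_{i+1} − x_{i+1}·y_i), indices taken mod 6.
Cross-terms: 68, 33, 95, -18, -16, 24  ⇒  Σ = 186
Area = |Σ|/2 = 93.
Hole:
Apply the surveyor's formula: 2A = Σ (x_i·y_{i+1} − x_{i+1}·y_i), indices taken mod 4.
A→B: (-1)(2) − (-1)(3) = 1
B→C: (-1)(3) − (2)(2) = -7
C→D: (2)(6) − (1)(3) = 9
D→A: (1)(3) − (-1)(6) = 9
Σ = 12
Area = |Σ|/2 = 6.
Net area = 93 − 6 = 87.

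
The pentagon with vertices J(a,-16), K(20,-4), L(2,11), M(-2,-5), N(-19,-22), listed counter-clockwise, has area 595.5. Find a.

21

Write out the shoelace sum; only the two edges meeting at J involve a:
2·Area = [((-19)·(-16) − a·(-22)) + (a·(-4) − 20·(-16))] + 189
       = 18·a + 813 = 1191
⇒ a = 21.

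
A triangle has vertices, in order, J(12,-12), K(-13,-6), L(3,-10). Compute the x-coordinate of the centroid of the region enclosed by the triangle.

Apply the surveyor's formula. First the cross-terms c_i = x_i·y_{i+1} − x_{i+1}·y_i:
  -228, 148, 84  ⇒  2A = 4, A = 2.
Then Σ (x_i + x_{i+1})·c_i = 8, so x̄ = 8 / (6·2) = 2/3.

2/3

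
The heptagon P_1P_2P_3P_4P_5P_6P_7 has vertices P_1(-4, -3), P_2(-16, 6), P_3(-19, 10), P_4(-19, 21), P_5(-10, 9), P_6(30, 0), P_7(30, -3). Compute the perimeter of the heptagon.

124

|P_1P_2| = √((-12)² + (9)²) = √225 = 15
|P_2P_3| = √((-3)² + (4)²) = √25 = 5
|P_3P_4| = √((0)² + (11)²) = √121 = 11
|P_4P_5| = √((9)² + (-12)²) = √225 = 15
|P_5P_6| = √((40)² + (-9)²) = √1681 = 41
|P_6P_7| = √((0)² + (-3)²) = √9 = 3
|P_7P_1| = √((-34)² + (0)²) = √1156 = 34
Perimeter = 15 + 5 + 11 + 15 + 41 + 3 + 34 = 124.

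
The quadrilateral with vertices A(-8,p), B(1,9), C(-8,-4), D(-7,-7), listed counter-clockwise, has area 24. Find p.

Write out the shoelace sum; only the two edges meeting at A involve p:
2·Area = [((-7)·p − (-8)·(-7)) + ((-8)·9 − 1·p)] + 96
       = -8·p + -32 = 48
⇒ p = -10.

-10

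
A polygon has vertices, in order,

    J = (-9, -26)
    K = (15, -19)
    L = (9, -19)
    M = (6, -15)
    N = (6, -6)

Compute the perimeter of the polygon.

|JK| = √((24)² + (7)²) = √625 = 25
|KL| = √((-6)² + (0)²) = √36 = 6
|LM| = √((-3)² + (4)²) = √25 = 5
|MN| = √((0)² + (9)²) = √81 = 9
|NJ| = √((-15)² + (-20)²) = √625 = 25
Perimeter = 25 + 6 + 5 + 9 + 25 = 70.

70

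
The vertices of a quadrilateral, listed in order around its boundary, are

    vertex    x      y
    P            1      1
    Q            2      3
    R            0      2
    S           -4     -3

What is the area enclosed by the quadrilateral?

Apply the shoelace (surveyor's) formula: 2A = Σ (x_i·y_{i+1} − x_{i+1}·y_i), indices taken mod 4.
Σ = (1) + (4) + (8) + (-1) = 12
Area = |Σ|/2 = 6.

6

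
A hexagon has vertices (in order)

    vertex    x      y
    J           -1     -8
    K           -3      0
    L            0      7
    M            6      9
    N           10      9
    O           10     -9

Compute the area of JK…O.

Apply Gauss's area formula: 2A = Σ (x_i·y_{i+1} − x_{i+1}·y_i), indices taken mod 6.
Cross-terms: -24, -21, -42, -36, -180, -89  ⇒  Σ = -392
Area = |Σ|/2 = 196.

196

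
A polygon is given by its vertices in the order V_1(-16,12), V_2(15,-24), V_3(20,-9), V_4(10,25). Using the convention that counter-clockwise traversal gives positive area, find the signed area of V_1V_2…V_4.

829.5

Apply the shoelace formula: 2A = Σ (x_i·y_{i+1} − x_{i+1}·y_i), indices taken mod 4.
V_1→V_2: (-16)(-24) − (15)(12) = 204
V_2→V_3: (15)(-9) − (20)(-24) = 345
V_3→V_4: (20)(25) − (10)(-9) = 590
V_4→V_1: (10)(12) − (-16)(25) = 520
Σ = 1659
Signed area = Σ/2 = 829.5 (positive ⇒ counter-clockwise traversal).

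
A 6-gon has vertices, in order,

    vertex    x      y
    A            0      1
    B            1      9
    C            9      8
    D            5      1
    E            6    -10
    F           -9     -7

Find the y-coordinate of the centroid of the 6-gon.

-212/151

Apply Gauss's area formula. First the cross-terms c_i = x_i·y_{i+1} − x_{i+1}·y_i:
  -1, -73, -31, -56, -132, -9  ⇒  2A = -302, A = -151.
Then Σ (y_i + y_{i+1})·c_i = 1272, so ȳ = 1272 / (6·(-151)) = -212/151.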